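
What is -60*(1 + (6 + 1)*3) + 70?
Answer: -1250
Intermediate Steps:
-60*(1 + (6 + 1)*3) + 70 = -60*(1 + 7*3) + 70 = -60*(1 + 21) + 70 = -60*22 + 70 = -1320 + 70 = -1250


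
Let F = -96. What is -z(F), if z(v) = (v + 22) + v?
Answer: 170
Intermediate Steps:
z(v) = 22 + 2*v (z(v) = (22 + v) + v = 22 + 2*v)
-z(F) = -(22 + 2*(-96)) = -(22 - 192) = -1*(-170) = 170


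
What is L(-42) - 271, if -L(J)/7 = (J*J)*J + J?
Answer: 518639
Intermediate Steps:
L(J) = -7*J - 7*J³ (L(J) = -7*((J*J)*J + J) = -7*(J²*J + J) = -7*(J³ + J) = -7*(J + J³) = -7*J - 7*J³)
L(-42) - 271 = -7*(-42)*(1 + (-42)²) - 271 = -7*(-42)*(1 + 1764) - 271 = -7*(-42)*1765 - 271 = 518910 - 271 = 518639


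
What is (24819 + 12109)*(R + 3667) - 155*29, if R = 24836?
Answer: 1052554289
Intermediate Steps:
(24819 + 12109)*(R + 3667) - 155*29 = (24819 + 12109)*(24836 + 3667) - 155*29 = 36928*28503 - 1*4495 = 1052558784 - 4495 = 1052554289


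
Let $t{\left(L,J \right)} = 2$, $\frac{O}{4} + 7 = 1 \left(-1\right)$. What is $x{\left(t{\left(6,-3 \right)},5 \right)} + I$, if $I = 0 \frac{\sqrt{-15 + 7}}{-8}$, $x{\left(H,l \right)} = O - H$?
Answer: $-34$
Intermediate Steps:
$O = -32$ ($O = -28 + 4 \cdot 1 \left(-1\right) = -28 + 4 \left(-1\right) = -28 - 4 = -32$)
$x{\left(H,l \right)} = -32 - H$
$I = 0$ ($I = 0 \sqrt{-8} \left(- \frac{1}{8}\right) = 0 \cdot 2 i \sqrt{2} \left(- \frac{1}{8}\right) = 0 \left(- \frac{i \sqrt{2}}{4}\right) = 0$)
$x{\left(t{\left(6,-3 \right)},5 \right)} + I = \left(-32 - 2\right) + 0 = -34 + 0 = -34$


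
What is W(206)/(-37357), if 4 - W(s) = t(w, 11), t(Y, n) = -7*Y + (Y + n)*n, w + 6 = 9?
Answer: 129/37357 ≈ 0.0034532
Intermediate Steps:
w = 3 (w = -6 + 9 = 3)
t(Y, n) = -7*Y + n*(Y + n)
W(s) = -129 (W(s) = 4 - (11**2 - 7*3 + 3*11) = 4 - (121 - 21 + 33) = 4 - 1*133 = 4 - 133 = -129)
W(206)/(-37357) = -129/(-37357) = -129*(-1/37357) = 129/37357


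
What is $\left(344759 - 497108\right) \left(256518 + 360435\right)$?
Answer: $-93992172597$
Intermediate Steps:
$\left(344759 - 497108\right) \left(256518 + 360435\right) = \left(-152349\right) 616953 = -93992172597$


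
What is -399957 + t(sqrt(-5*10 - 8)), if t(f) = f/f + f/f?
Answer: -399955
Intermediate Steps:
t(f) = 2 (t(f) = 1 + 1 = 2)
-399957 + t(sqrt(-5*10 - 8)) = -399957 + 2 = -399955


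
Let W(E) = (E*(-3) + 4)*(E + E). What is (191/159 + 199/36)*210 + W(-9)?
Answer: 271921/318 ≈ 855.10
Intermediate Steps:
W(E) = 2*E*(4 - 3*E) (W(E) = (-3*E + 4)*(2*E) = (4 - 3*E)*(2*E) = 2*E*(4 - 3*E))
(191/159 + 199/36)*210 + W(-9) = (191/159 + 199/36)*210 + 2*(-9)*(4 - 3*(-9)) = (191*(1/159) + 199*(1/36))*210 + 2*(-9)*(4 + 27) = (191/159 + 199/36)*210 + 2*(-9)*31 = (12839/1908)*210 - 558 = 449365/318 - 558 = 271921/318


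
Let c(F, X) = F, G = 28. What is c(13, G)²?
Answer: 169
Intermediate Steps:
c(13, G)² = 13² = 169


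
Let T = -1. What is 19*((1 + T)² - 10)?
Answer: -190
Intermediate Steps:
19*((1 + T)² - 10) = 19*((1 - 1)² - 10) = 19*(0² - 10) = 19*(0 - 10) = 19*(-10) = -190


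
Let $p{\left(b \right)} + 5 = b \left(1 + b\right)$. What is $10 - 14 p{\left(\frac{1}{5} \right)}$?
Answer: $\frac{1916}{25} \approx 76.64$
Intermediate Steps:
$p{\left(b \right)} = -5 + b \left(1 + b\right)$
$10 - 14 p{\left(\frac{1}{5} \right)} = 10 - 14 \left(-5 + \frac{1}{5} + \left(\frac{1}{5}\right)^{2}\right) = 10 - 14 \left(-5 + \frac{1}{5} + \frac{1}{25}\right) = 10 - - \frac{1666}{25} = 10 + \frac{1666}{25} = \frac{1916}{25}$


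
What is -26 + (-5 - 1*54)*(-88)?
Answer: 5166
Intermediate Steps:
-26 + (-5 - 1*54)*(-88) = -26 + (-5 - 54)*(-88) = -26 - 59*(-88) = -26 + 5192 = 5166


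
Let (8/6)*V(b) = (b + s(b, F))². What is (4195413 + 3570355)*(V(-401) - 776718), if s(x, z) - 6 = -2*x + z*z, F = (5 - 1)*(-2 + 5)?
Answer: -4263540591498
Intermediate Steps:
F = 12 (F = 4*3 = 12)
s(x, z) = 6 + z² - 2*x (s(x, z) = 6 + (-2*x + z*z) = 6 + (-2*x + z²) = 6 + (z² - 2*x) = 6 + z² - 2*x)
V(b) = 3*(150 - b)²/4 (V(b) = 3*(b + (6 + 12² - 2*b))²/4 = 3*(b + (6 + 144 - 2*b))²/4 = 3*(b + (150 - 2*b))²/4 = 3*(150 - b)²/4)
(4195413 + 3570355)*(V(-401) - 776718) = (4195413 + 3570355)*(3*(150 - 1*(-401))²/4 - 776718) = 7765768*(3*(150 + 401)²/4 - 776718) = 7765768*((¾)*551² - 776718) = 7765768*((¾)*303601 - 776718) = 7765768*(910803/4 - 776718) = 7765768*(-2196069/4) = -4263540591498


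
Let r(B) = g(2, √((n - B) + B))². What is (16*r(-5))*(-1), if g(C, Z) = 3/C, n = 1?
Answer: -36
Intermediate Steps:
r(B) = 9/4 (r(B) = (3/2)² = 9/4)
(16*r(-5))*(-1) = (16*(9/4))*(-1) = 36*(-1) = -36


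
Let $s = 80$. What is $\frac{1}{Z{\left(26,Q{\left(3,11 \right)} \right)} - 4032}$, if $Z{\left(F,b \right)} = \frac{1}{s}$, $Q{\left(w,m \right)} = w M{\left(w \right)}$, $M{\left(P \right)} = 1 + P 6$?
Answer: $- \frac{80}{322559} \approx -0.00024802$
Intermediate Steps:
$M{\left(P \right)} = 1 + 6 P$
$Q{\left(w,m \right)} = w \left(1 + 6 w\right)$
$Z{\left(F,b \right)} = \frac{1}{80}$
$\frac{1}{Z{\left(26,Q{\left(3,11 \right)} \right)} - 4032} = \frac{1}{\frac{1}{80} - 4032} = \frac{1}{- \frac{322559}{80}} = - \frac{80}{322559}$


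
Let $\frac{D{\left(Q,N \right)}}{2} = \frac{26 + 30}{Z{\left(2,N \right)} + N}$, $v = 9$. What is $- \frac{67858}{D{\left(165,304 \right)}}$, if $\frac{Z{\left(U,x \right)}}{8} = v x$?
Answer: $-13445578$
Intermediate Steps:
$Z{\left(U,x \right)} = 72 x$ ($Z{\left(U,x \right)} = 8 \cdot 9 x = 72 x$)
$D{\left(Q,N \right)} = \frac{112}{73 N}$ ($D{\left(Q,N \right)} = 2 \frac{26 + 30}{72 N + N} = 2 \frac{56}{73 N} = \frac{112}{73 N}$)
$- \frac{67858}{D{\left(165,304 \right)}} = - \frac{67858}{\frac{112}{73} \cdot \frac{1}{304}} = - \frac{67858}{\frac{7}{1387}} = \left(-67858\right) \frac{1387}{7} = -13445578$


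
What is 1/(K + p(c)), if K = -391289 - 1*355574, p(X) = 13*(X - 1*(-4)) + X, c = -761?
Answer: -1/757465 ≈ -1.3202e-6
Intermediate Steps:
p(X) = 52 + 14*X (p(X) = 13*(X + 4) + X = 13*(4 + X) + X = (52 + 13*X) + X = 52 + 14*X)
K = -746863 (K = -391289 - 355574 = -746863)
1/(K + p(c)) = 1/(-746863 + (52 + 14*(-761))) = 1/(-746863 + (52 - 10654)) = 1/(-746863 - 10602) = 1/(-757465) = -1/757465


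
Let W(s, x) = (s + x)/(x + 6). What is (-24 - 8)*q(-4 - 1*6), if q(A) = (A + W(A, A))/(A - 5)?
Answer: -32/3 ≈ -10.667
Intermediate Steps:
W(s, x) = (s + x)/(6 + x)
q(A) = (A + 2*A/(6 + A))/(-5 + A) (q(A) = (A + (A + A)/(6 + A))/(A - 5) = (A + (2*A)/(6 + A))/(-5 + A) = (A + 2*A/(6 + A))/(-5 + A))
(-24 - 8)*q(-4 - 1*6) = (-24 - 8)*((-4 - 1*6)*(8 + (-4 - 1*6))/((-5 + (-4 - 1*6))*(6 + (-4 - 1*6)))) = -32*(-4 - 6)*(8 + (-4 - 6))/((-5 + (-4 - 6))*(6 + (-4 - 6))) = -(-320)*(8 - 10)/((-5 - 10)*(6 - 10)) = -(-320)*(-2)/((-15)*(-4)) = -(-320)*(-1)*(-1)*(-2)/(15*4) = -32*⅓ = -32/3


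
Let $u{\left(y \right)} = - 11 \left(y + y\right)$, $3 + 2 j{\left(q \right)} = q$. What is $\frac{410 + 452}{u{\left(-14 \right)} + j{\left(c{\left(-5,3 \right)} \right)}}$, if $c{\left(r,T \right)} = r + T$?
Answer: $\frac{1724}{611} \approx 2.8216$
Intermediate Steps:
$c{\left(r,T \right)} = T + r$
$j{\left(q \right)} = - \frac{3}{2} + \frac{q}{2}$
$u{\left(y \right)} = - 22 y$ ($u{\left(y \right)} = - 11 \cdot 2 y = - 22 y$)
$\frac{410 + 452}{u{\left(-14 \right)} + j{\left(c{\left(-5,3 \right)} \right)}} = \frac{410 + 452}{\left(-22\right) \left(-14\right) - \left(\frac{3}{2} - \frac{3 - 5}{2}\right)} = \frac{862}{308 + \left(- \frac{3}{2} + \frac{1}{2} \left(-2\right)\right)} = \frac{862}{308 - \frac{5}{2}} = \frac{862}{\frac{611}{2}} = 862 \cdot \frac{2}{611} = \frac{1724}{611}$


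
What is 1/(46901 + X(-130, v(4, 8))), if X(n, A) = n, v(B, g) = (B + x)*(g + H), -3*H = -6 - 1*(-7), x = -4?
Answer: 1/46771 ≈ 2.1381e-5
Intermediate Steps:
H = -⅓ (H = -(-6 - 1*(-7))/3 = -(-6 + 7)/3 = -⅓*1 = -⅓ ≈ -0.33333)
v(B, g) = (-4 + B)*(-⅓ + g) (v(B, g) = (B - 4)*(g - ⅓) = (-4 + B)*(-⅓ + g))
1/(46901 + X(-130, v(4, 8))) = 1/(46901 - 130) = 1/46771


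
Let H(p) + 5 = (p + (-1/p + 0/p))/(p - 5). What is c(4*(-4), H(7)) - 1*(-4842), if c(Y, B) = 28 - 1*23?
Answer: 4847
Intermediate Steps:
H(p) = -5 + (p - 1/p)/(-5 + p) (H(p) = -5 + (p + (-1/p + 0/p))/(p - 5) = -5 + (p + (-1/p + 0))/(-5 + p) = -5 + (p - 1/p)/(-5 + p))
c(Y, B) = 5 (c(Y, B) = 28 - 23 = 5)
c(4*(-4), H(7)) - 1*(-4842) = 5 - 1*(-4842) = 5 + 4842 = 4847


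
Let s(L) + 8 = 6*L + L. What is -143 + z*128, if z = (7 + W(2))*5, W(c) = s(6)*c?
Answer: 47857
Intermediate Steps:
s(L) = -8 + 7*L (s(L) = -8 + (6*L + L) = -8 + 7*L)
W(c) = 34*c (W(c) = (-8 + 7*6)*c = (-8 + 42)*c = 34*c)
z = 375 (z = (7 + 34*2)*5 = (7 + 68)*5 = 75*5 = 375)
-143 + z*128 = -143 + 375*128 = -143 + 48000 = 47857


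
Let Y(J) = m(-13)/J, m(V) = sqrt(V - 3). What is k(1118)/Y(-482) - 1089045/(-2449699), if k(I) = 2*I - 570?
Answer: 1089045/2449699 + 200753*I ≈ 0.44456 + 2.0075e+5*I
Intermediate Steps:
m(V) = sqrt(-3 + V)
Y(J) = 4*I/J (Y(J) = sqrt(-3 - 13)/J = sqrt(-16)/J = (4*I)/J = 4*I/J)
k(I) = -570 + 2*I
k(1118)/Y(-482) - 1089045/(-2449699) = (-570 + 2*1118)/((4*I/(-482))) - 1089045/(-2449699) = (-570 + 2236)/((4*I*(-1/482))) - 1089045*(-1/2449699) = 1666/((-2*I/241)) + 1089045/2449699 = 1666*(241*I/2) + 1089045/2449699 = 200753*I + 1089045/2449699 = 1089045/2449699 + 200753*I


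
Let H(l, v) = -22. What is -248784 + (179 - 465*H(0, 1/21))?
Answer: -238375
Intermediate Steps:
-248784 + (179 - 465*H(0, 1/21)) = -248784 + (179 - 465*(-22)) = -248784 + (179 + 10230) = -248784 + 10409 = -238375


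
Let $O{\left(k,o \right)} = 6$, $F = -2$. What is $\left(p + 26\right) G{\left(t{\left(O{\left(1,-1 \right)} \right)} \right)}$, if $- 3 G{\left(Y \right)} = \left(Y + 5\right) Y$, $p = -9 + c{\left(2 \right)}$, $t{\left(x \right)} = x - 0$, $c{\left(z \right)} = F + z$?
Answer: $-374$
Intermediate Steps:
$c{\left(z \right)} = -2 + z$
$t{\left(x \right)} = x$ ($t{\left(x \right)} = x + 0 = x$)
$p = -9$ ($p = -9 + \left(-2 + 2\right) = -9 + 0 = -9$)
$G{\left(Y \right)} = - \frac{Y \left(5 + Y\right)}{3}$ ($G{\left(Y \right)} = - \frac{\left(Y + 5\right) Y}{3} = - \frac{\left(5 + Y\right) Y}{3} = - \frac{Y \left(5 + Y\right)}{3}$)
$\left(p + 26\right) G{\left(t{\left(O{\left(1,-1 \right)} \right)} \right)} = \left(-9 + 26\right) \left(\left(- \frac{1}{3}\right) 6 \left(5 + 6\right)\right) = 17 \left(\left(- \frac{1}{3}\right) 6 \cdot 11\right) = 17 \left(-22\right) = -374$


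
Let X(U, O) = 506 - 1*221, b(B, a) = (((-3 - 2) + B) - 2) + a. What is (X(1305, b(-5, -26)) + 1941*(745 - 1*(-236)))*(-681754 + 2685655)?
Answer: 3816241087806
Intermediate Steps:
b(B, a) = -7 + B + a (b(B, a) = ((-5 + B) - 2) + a = (-7 + B) + a = -7 + B + a)
X(U, O) = 285 (X(U, O) = 506 - 221 = 285)
(X(1305, b(-5, -26)) + 1941*(745 - 1*(-236)))*(-681754 + 2685655) = (285 + 1941*(745 - 1*(-236)))*(-681754 + 2685655) = (285 + 1941*(745 + 236))*2003901 = (285 + 1941*981)*2003901 = (285 + 1904121)*2003901 = 1904406*2003901 = 3816241087806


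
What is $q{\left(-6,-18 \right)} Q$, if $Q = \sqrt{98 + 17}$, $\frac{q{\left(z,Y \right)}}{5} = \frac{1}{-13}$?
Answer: $- \frac{5 \sqrt{115}}{13} \approx -4.1245$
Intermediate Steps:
$q{\left(z,Y \right)} = - \frac{5}{13}$ ($q{\left(z,Y \right)} = \frac{5}{-13} = 5 \left(- \frac{1}{13}\right) = - \frac{5}{13}$)
$Q = \sqrt{115} \approx 10.724$
$q{\left(-6,-18 \right)} Q = - \frac{5 \sqrt{115}}{13}$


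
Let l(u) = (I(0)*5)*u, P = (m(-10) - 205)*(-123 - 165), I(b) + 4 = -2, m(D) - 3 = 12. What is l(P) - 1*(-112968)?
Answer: -1528632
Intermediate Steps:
m(D) = 15 (m(D) = 3 + 12 = 15)
I(b) = -6 (I(b) = -4 - 2 = -6)
P = 54720 (P = (15 - 205)*(-123 - 165) = -190*(-288) = 54720)
l(u) = -30*u (l(u) = (-6*5)*u = -30*u)
l(P) - 1*(-112968) = -30*54720 - 1*(-112968) = -1641600 + 112968 = -1528632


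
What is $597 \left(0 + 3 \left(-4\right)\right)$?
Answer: $-7164$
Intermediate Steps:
$597 \left(0 + 3 \left(-4\right)\right) = 597 \left(0 - 12\right) = 597 \left(-12\right) = -7164$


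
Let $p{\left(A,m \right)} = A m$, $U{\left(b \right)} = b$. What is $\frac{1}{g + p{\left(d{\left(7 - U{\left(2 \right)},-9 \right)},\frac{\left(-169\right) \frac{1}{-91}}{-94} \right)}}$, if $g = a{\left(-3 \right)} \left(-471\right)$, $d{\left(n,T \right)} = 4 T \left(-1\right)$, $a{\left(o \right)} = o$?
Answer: $\frac{329}{464643} \approx 0.00070807$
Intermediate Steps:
$d{\left(n,T \right)} = - 4 T$
$g = 1413$ ($g = \left(-3\right) \left(-471\right) = 1413$)
$\frac{1}{g + p{\left(d{\left(7 - U{\left(2 \right)},-9 \right)},\frac{\left(-169\right) \frac{1}{-91}}{-94} \right)}} = \frac{1}{1413 + \left(-4\right) \left(-9\right) \frac{\left(-169\right) \frac{1}{-91}}{-94}} = \frac{1}{1413 + 36 \left(-169\right) \left(- \frac{1}{91}\right) \left(- \frac{1}{94}\right)} = \frac{1}{1413 + 36 \cdot \frac{13}{7} \left(- \frac{1}{94}\right)} = \frac{1}{1413 + 36 \left(- \frac{13}{658}\right)} = \frac{1}{1413 - \frac{234}{329}} = \frac{1}{\frac{464643}{329}} = \frac{329}{464643}$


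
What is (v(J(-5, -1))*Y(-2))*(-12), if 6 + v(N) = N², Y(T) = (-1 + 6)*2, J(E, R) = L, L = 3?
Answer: -360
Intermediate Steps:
J(E, R) = 3
Y(T) = 10 (Y(T) = 5*2 = 10)
v(N) = -6 + N²
(v(J(-5, -1))*Y(-2))*(-12) = ((-6 + 3²)*10)*(-12) = ((-6 + 9)*10)*(-12) = (3*10)*(-12) = 30*(-12) = -360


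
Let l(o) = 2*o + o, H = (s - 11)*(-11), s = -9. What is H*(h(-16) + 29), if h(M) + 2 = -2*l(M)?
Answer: 27060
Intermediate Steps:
H = 220 (H = (-9 - 11)*(-11) = -20*(-11) = 220)
l(o) = 3*o
h(M) = -2 - 6*M
H*(h(-16) + 29) = 220*((-2 - 6*(-16)) + 29) = 220*((-2 + 96) + 29) = 220*(94 + 29) = 220*123 = 27060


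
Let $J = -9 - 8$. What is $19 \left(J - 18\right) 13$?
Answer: $-8645$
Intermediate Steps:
$J = -17$
$19 \left(J - 18\right) 13 = 19 \left(-17 - 18\right) 13 = 19 \left(-35\right) 13 = \left(-665\right) 13 = -8645$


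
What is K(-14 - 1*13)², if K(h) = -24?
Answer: 576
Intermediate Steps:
K(-14 - 1*13)² = (-24)² = 576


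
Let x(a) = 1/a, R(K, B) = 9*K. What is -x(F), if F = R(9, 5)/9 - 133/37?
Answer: -37/200 ≈ -0.18500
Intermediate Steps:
F = 200/37 (F = (9*9)/9 - 133/37 = 81*(⅑) - 133*1/37 = 9 - 133/37 = 200/37 ≈ 5.4054)
-x(F) = -1/200/37 = -1*37/200 = -37/200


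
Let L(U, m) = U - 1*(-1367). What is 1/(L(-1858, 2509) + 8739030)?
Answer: 1/8738539 ≈ 1.1444e-7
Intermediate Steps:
L(U, m) = 1367 + U (L(U, m) = U + 1367 = 1367 + U)
1/(L(-1858, 2509) + 8739030) = 1/((1367 - 1858) + 8739030) = 1/(-491 + 8739030) = 1/8738539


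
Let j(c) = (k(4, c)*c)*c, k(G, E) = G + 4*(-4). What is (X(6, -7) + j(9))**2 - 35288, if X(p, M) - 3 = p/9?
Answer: 8121433/9 ≈ 9.0238e+5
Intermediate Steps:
k(G, E) = -16 + G (k(G, E) = G - 16 = -16 + G)
X(p, M) = 3 + p/9
j(c) = -12*c**2 (j(c) = ((-16 + 4)*c)*c = (-12*c)*c = -12*c**2)
(X(6, -7) + j(9))**2 - 35288 = ((3 + (1/9)*6) - 12*9**2)**2 - 35288 = ((3 + 2/3) - 12*81)**2 - 35288 = (11/3 - 972)**2 - 35288 = (-2905/3)**2 - 35288 = 8439025/9 - 35288 = 8121433/9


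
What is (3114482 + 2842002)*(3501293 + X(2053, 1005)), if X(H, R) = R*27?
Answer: 21017024927152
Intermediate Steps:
X(H, R) = 27*R
(3114482 + 2842002)*(3501293 + X(2053, 1005)) = (3114482 + 2842002)*(3501293 + 27*1005) = 5956484*(3501293 + 27135) = 5956484*3528428 = 21017024927152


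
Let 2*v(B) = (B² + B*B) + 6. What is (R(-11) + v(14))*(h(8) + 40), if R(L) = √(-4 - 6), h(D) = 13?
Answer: 10547 + 53*I*√10 ≈ 10547.0 + 167.6*I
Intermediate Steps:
R(L) = I*√10 (R(L) = √(-10) = I*√10)
v(B) = 3 + B² (v(B) = ((B² + B*B) + 6)/2 = ((B² + B²) + 6)/2 = (2*B² + 6)/2 = (6 + 2*B²)/2 = 3 + B²)
(R(-11) + v(14))*(h(8) + 40) = (I*√10 + (3 + 14²))*(13 + 40) = (I*√10 + (3 + 196))*53 = (I*√10 + 199)*53 = (199 + I*√10)*53 = 10547 + 53*I*√10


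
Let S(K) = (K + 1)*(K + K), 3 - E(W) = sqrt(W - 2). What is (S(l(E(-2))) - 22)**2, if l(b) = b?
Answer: -748 + 336*I ≈ -748.0 + 336.0*I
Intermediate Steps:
E(W) = 3 - sqrt(-2 + W) (E(W) = 3 - sqrt(W - 2) = 3 - sqrt(-2 + W))
S(K) = 2*K*(1 + K) (S(K) = (1 + K)*(2*K) = 2*K*(1 + K))
(S(l(E(-2))) - 22)**2 = (2*(3 - sqrt(-2 - 2))*(1 + (3 - sqrt(-2 - 2))) - 22)**2 = (2*(3 - sqrt(-4))*(1 + (3 - sqrt(-4))) - 22)**2 = (2*(3 - 2*I)*(1 + (3 - 2*I)) - 22)**2 = (2*(3 - 2*I)*(4 - 2*I) - 22)**2 = (-22 + 2*(3 - 2*I)*(4 - 2*I))**2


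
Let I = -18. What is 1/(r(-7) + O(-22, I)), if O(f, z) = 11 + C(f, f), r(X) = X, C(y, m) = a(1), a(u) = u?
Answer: ⅕ ≈ 0.20000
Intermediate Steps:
C(y, m) = 1
O(f, z) = 12 (O(f, z) = 11 + 1 = 12)
1/(r(-7) + O(-22, I)) = 1/(-7 + 12) = 1/5 = ⅕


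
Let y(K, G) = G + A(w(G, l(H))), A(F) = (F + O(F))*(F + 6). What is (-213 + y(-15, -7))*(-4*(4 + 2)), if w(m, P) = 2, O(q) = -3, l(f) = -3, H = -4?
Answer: 5472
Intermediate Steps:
A(F) = (-3 + F)*(6 + F) (A(F) = (F - 3)*(F + 6) = (-3 + F)*(6 + F))
y(K, G) = -8 + G (y(K, G) = G + (-18 + 2² + 3*2) = G + (-18 + 4 + 6) = G - 8 = -8 + G)
(-213 + y(-15, -7))*(-4*(4 + 2)) = (-213 + (-8 - 7))*(-4*(4 + 2)) = (-213 - 15)*(-4*6) = -228*(-24) = 5472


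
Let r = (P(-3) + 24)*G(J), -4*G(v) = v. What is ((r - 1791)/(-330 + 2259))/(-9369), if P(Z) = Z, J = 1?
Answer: 2395/24097068 ≈ 9.9390e-5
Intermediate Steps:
G(v) = -v/4
r = -21/4 (r = (-3 + 24)*(-¼*1) = 21*(-¼) = -21/4 ≈ -5.2500)
((r - 1791)/(-330 + 2259))/(-9369) = ((-21/4 - 1791)/(-330 + 2259))/(-9369) = -7185/4/1929*(-1/9369) = -7185/4*1/1929*(-1/9369) = -2395/2572*(-1/9369) = 2395/24097068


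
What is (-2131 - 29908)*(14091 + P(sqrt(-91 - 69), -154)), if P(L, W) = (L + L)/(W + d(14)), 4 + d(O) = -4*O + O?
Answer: -451461549 + 32039*I*sqrt(10)/25 ≈ -4.5146e+8 + 4052.6*I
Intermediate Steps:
d(O) = -4 - 3*O (d(O) = -4 + (-4*O + O) = -4 - 3*O)
P(L, W) = 2*L/(-46 + W) (P(L, W) = (L + L)/(W + (-4 - 3*14)) = (2*L)/(W + (-4 - 42)) = (2*L)/(W - 46) = (2*L)/(-46 + W) = 2*L/(-46 + W))
(-2131 - 29908)*(14091 + P(sqrt(-91 - 69), -154)) = (-2131 - 29908)*(14091 + 2*sqrt(-91 - 69)/(-46 - 154)) = -32039*(14091 + 2*sqrt(-160)/(-200)) = -32039*(14091 + 2*(4*I*sqrt(10))*(-1/200)) = -32039*(14091 - I*sqrt(10)/25) = -451461549 + 32039*I*sqrt(10)/25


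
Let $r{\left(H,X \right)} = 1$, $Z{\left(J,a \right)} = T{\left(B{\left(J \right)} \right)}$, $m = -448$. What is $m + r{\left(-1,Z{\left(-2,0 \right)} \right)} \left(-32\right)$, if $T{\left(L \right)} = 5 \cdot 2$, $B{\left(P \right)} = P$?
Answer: $-480$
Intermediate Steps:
$T{\left(L \right)} = 10$
$Z{\left(J,a \right)} = 10$
$m + r{\left(-1,Z{\left(-2,0 \right)} \right)} \left(-32\right) = -448 + 1 \left(-32\right) = -448 - 32 = -480$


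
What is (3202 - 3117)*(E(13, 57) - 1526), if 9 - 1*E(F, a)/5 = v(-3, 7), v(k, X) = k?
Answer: -124610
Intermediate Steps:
E(F, a) = 60 (E(F, a) = 45 - 5*(-3) = 45 + 15 = 60)
(3202 - 3117)*(E(13, 57) - 1526) = (3202 - 3117)*(60 - 1526) = 85*(-1466) = -124610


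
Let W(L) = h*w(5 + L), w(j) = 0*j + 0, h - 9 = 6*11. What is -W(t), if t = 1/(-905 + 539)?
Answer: 0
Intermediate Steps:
h = 75 (h = 9 + 6*11 = 9 + 66 = 75)
w(j) = 0 (w(j) = 0 + 0 = 0)
t = -1/366 (t = 1/(-366) = -1/366 ≈ -0.0027322)
W(L) = 0 (W(L) = 75*0 = 0)
-W(t) = -1*0 = 0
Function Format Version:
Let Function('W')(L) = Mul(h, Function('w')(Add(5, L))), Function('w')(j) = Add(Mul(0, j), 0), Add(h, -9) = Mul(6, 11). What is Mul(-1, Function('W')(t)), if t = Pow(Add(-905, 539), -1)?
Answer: 0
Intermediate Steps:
h = 75 (h = Add(9, Mul(6, 11)) = Add(9, 66) = 75)
Function('w')(j) = 0 (Function('w')(j) = Add(0, 0) = 0)
t = Rational(-1, 366) (t = Pow(-366, -1) = Rational(-1, 366) ≈ -0.0027322)
Function('W')(L) = 0 (Function('W')(L) = Mul(75, 0) = 0)
Mul(-1, Function('W')(t)) = Mul(-1, 0) = 0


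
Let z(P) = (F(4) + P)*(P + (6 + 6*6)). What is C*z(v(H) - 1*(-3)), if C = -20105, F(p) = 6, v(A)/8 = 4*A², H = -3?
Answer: -1988404605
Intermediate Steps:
v(A) = 32*A² (v(A) = 8*(4*A²) = 32*A²)
z(P) = (6 + P)*(42 + P) (z(P) = (6 + P)*(P + (6 + 6*6)) = (6 + P)*(P + (6 + 36)) = (6 + P)*(P + 42) = (6 + P)*(42 + P))
C*z(v(H) - 1*(-3)) = -20105*(252 + (32*(-3)² - 1*(-3))² + 48*(32*(-3)² - 1*(-3))) = -20105*(252 + (32*9 + 3)² + 48*(32*9 + 3)) = -20105*(252 + (288 + 3)² + 48*(288 + 3)) = -20105*(252 + 291² + 48*291) = -20105*(252 + 84681 + 13968) = -20105*98901 = -1988404605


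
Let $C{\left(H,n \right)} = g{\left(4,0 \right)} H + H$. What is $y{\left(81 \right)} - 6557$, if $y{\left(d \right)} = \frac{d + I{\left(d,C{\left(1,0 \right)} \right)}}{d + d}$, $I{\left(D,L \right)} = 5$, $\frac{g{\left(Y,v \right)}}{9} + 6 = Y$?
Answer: $- \frac{531074}{81} \approx -6556.5$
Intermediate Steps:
$g{\left(Y,v \right)} = -54 + 9 Y$
$C{\left(H,n \right)} = - 17 H$ ($C{\left(H,n \right)} = \left(-54 + 9 \cdot 4\right) H + H = \left(-54 + 36\right) H + H = - 18 H + H = - 17 H$)
$y{\left(d \right)} = \frac{5 + d}{2 d}$ ($y{\left(d \right)} = \frac{d + 5}{d + d} = \frac{5 + d}{2 d}$)
$y{\left(81 \right)} - 6557 = \frac{5 + 81}{2 \cdot 81} - 6557 = \frac{1}{2} \cdot \frac{1}{81} \cdot 86 - 6557 = \frac{43}{81} - 6557 = - \frac{531074}{81}$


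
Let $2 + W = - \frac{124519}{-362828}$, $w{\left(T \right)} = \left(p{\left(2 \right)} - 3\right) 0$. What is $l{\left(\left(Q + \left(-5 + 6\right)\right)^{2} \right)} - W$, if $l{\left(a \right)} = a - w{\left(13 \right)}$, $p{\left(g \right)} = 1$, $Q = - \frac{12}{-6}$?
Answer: $\frac{3866589}{362828} \approx 10.657$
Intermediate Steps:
$Q = 2$ ($Q = \left(-12\right) \left(- \frac{1}{6}\right) = 2$)
$w{\left(T \right)} = 0$ ($w{\left(T \right)} = \left(1 - 3\right) 0 = \left(-2\right) 0 = 0$)
$l{\left(a \right)} = a$ ($l{\left(a \right)} = a - 0 = a + 0 = a$)
$W = - \frac{601137}{362828}$ ($W = -2 - \frac{124519}{-362828} = -2 - - \frac{124519}{362828} = -2 + \frac{124519}{362828} = - \frac{601137}{362828} \approx -1.6568$)
$l{\left(\left(Q + \left(-5 + 6\right)\right)^{2} \right)} - W = \left(2 + \left(-5 + 6\right)\right)^{2} - - \frac{601137}{362828} = \left(2 + 1\right)^{2} + \frac{601137}{362828} = 3^{2} + \frac{601137}{362828} = 9 + \frac{601137}{362828} = \frac{3866589}{362828}$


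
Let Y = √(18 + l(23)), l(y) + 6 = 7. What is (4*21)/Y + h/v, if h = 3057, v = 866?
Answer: 3057/866 + 84*√19/19 ≈ 22.801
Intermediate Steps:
l(y) = 1 (l(y) = -6 + 7 = 1)
Y = √19 (Y = √(18 + 1) = √19 ≈ 4.3589)
(4*21)/Y + h/v = (4*21)/(√19) + 3057/866 = 84*(√19/19) + 3057*(1/866) = 84*√19/19 + 3057/866 = 3057/866 + 84*√19/19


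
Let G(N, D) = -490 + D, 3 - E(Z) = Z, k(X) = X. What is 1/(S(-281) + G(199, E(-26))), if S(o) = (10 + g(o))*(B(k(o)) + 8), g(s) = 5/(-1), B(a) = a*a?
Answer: 1/394384 ≈ 2.5356e-6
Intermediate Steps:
B(a) = a²
g(s) = -5 (g(s) = 5*(-1) = -5)
E(Z) = 3 - Z
S(o) = 40 + 5*o² (S(o) = (10 - 5)*(o² + 8) = 5*(8 + o²) = 40 + 5*o²)
1/(S(-281) + G(199, E(-26))) = 1/((40 + 5*(-281)²) + (-490 + (3 - 1*(-26)))) = 1/((40 + 5*78961) + (-490 + (3 + 26))) = 1/((40 + 394805) + (-490 + 29)) = 1/(394845 - 461) = 1/394384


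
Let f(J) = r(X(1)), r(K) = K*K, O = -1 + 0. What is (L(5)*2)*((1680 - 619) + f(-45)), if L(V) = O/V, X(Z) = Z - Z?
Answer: -2122/5 ≈ -424.40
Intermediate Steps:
X(Z) = 0
O = -1
r(K) = K²
L(V) = -1/V
f(J) = 0 (f(J) = 0² = 0)
(L(5)*2)*((1680 - 619) + f(-45)) = (-1/5*2)*((1680 - 619) + 0) = (-1*⅕*2)*(1061 + 0) = -⅕*2*1061 = -⅖*1061 = -2122/5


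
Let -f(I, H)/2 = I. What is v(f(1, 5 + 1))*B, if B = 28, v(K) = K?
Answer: -56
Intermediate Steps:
f(I, H) = -2*I
v(f(1, 5 + 1))*B = -2*1*28 = -2*28 = -56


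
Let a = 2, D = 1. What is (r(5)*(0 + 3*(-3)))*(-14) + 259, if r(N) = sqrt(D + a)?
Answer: 259 + 126*sqrt(3) ≈ 477.24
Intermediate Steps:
r(N) = sqrt(3) (r(N) = sqrt(1 + 2) = sqrt(3))
(r(5)*(0 + 3*(-3)))*(-14) + 259 = (sqrt(3)*(0 + 3*(-3)))*(-14) + 259 = (sqrt(3)*(0 - 9))*(-14) + 259 = (sqrt(3)*(-9))*(-14) + 259 = -9*sqrt(3)*(-14) + 259 = 126*sqrt(3) + 259 = 259 + 126*sqrt(3)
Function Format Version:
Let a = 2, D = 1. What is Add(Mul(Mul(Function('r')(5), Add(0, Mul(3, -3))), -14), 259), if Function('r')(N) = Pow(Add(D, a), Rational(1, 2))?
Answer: Add(259, Mul(126, Pow(3, Rational(1, 2)))) ≈ 477.24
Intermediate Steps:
Function('r')(N) = Pow(3, Rational(1, 2)) (Function('r')(N) = Pow(Add(1, 2), Rational(1, 2)) = Pow(3, Rational(1, 2)))
Add(Mul(Mul(Function('r')(5), Add(0, Mul(3, -3))), -14), 259) = Add(Mul(Mul(Pow(3, Rational(1, 2)), Add(0, Mul(3, -3))), -14), 259) = Add(Mul(Mul(Pow(3, Rational(1, 2)), Add(0, -9)), -14), 259) = Add(Mul(Mul(Pow(3, Rational(1, 2)), -9), -14), 259) = Add(Mul(Mul(-9, Pow(3, Rational(1, 2))), -14), 259) = Add(Mul(126, Pow(3, Rational(1, 2))), 259) = Add(259, Mul(126, Pow(3, Rational(1, 2))))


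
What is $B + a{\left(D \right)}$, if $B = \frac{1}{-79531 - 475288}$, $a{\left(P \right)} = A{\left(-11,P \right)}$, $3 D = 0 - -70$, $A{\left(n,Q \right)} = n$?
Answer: $- \frac{6103010}{554819} \approx -11.0$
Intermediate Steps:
$D = \frac{70}{3}$ ($D = \frac{0 - -70}{3} = \frac{0 + 70}{3} = \frac{1}{3} \cdot 70 = \frac{70}{3} \approx 23.333$)
$a{\left(P \right)} = -11$
$B = - \frac{1}{554819}$ ($B = \frac{1}{-554819} = - \frac{1}{554819} \approx -1.8024 \cdot 10^{-6}$)
$B + a{\left(D \right)} = - \frac{1}{554819} - 11 = - \frac{6103010}{554819}$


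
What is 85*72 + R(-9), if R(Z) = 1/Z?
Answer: 55079/9 ≈ 6119.9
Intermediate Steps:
85*72 + R(-9) = 85*72 + 1/(-9) = 6120 - ⅑ = 55079/9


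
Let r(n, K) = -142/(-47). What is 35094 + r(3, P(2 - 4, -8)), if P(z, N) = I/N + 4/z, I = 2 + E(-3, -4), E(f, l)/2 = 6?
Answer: 1649560/47 ≈ 35097.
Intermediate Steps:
E(f, l) = 12 (E(f, l) = 2*6 = 12)
I = 14 (I = 2 + 12 = 14)
P(z, N) = 4/z + 14/N (P(z, N) = 14/N + 4/z = 4/z + 14/N)
r(n, K) = 142/47 (r(n, K) = -142*(-1/47) = 142/47)
35094 + r(3, P(2 - 4, -8)) = 35094 + 142/47 = 1649560/47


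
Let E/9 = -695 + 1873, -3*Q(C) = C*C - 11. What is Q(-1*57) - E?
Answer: -35044/3 ≈ -11681.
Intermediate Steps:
Q(C) = 11/3 - C²/3 (Q(C) = -(C*C - 11)/3 = -(C² - 11)/3 = -(-11 + C²)/3 = 11/3 - C²/3)
E = 10602 (E = 9*(-695 + 1873) = 9*1178 = 10602)
Q(-1*57) - E = (11/3 - (-1*57)²/3) - 1*10602 = (11/3 - ⅓*(-57)²) - 10602 = (11/3 - ⅓*3249) - 10602 = (11/3 - 1083) - 10602 = -3238/3 - 10602 = -35044/3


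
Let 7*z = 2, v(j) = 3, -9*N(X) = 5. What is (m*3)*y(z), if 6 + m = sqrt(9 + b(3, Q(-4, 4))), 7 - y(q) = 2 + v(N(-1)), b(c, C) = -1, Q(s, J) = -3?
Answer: -36 + 12*sqrt(2) ≈ -19.029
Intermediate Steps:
N(X) = -5/9 (N(X) = -1/9*5 = -5/9)
z = 2/7 (z = (1/7)*2 = 2/7 ≈ 0.28571)
y(q) = 2 (y(q) = 7 - (2 + 3) = 7 - 1*5 = 7 - 5 = 2)
m = -6 + 2*sqrt(2) (m = -6 + sqrt(9 - 1) = -6 + sqrt(8) = -6 + 2*sqrt(2) ≈ -3.1716)
(m*3)*y(z) = ((-6 + 2*sqrt(2))*3)*2 = (-18 + 6*sqrt(2))*2 = -36 + 12*sqrt(2)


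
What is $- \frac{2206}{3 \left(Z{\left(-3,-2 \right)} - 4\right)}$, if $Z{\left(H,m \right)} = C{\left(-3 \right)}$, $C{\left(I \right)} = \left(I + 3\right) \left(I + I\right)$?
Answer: $\frac{1103}{6} \approx 183.83$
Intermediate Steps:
$C{\left(I \right)} = 2 I \left(3 + I\right)$ ($C{\left(I \right)} = \left(3 + I\right) 2 I = 2 I \left(3 + I\right)$)
$Z{\left(H,m \right)} = 0$ ($Z{\left(H,m \right)} = 2 \left(-3\right) \left(3 - 3\right) = 2 \left(-3\right) 0 = 0$)
$- \frac{2206}{3 \left(Z{\left(-3,-2 \right)} - 4\right)} = - \frac{2206}{3 \left(0 - 4\right)} = - \frac{2206}{3 \left(-4\right)} = - \frac{2206}{-12} = \left(-2206\right) \left(- \frac{1}{12}\right) = \frac{1103}{6}$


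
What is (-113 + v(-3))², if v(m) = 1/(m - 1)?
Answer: 205209/16 ≈ 12826.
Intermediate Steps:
v(m) = 1/(-1 + m)
(-113 + v(-3))² = (-113 + 1/(-1 - 3))² = (-113 + 1/(-4))² = (-113 - ¼)² = (-453/4)² = 205209/16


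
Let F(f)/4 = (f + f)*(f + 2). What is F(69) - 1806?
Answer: 37386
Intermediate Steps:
F(f) = 8*f*(2 + f) (F(f) = 4*((f + f)*(f + 2)) = 4*((2*f)*(2 + f)) = 4*(2*f*(2 + f)) = 8*f*(2 + f))
F(69) - 1806 = 8*69*(2 + 69) - 1806 = 8*69*71 - 1806 = 39192 - 1806 = 37386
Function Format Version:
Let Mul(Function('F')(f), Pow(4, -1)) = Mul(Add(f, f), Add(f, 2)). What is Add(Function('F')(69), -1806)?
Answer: 37386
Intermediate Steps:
Function('F')(f) = Mul(8, f, Add(2, f)) (Function('F')(f) = Mul(4, Mul(Add(f, f), Add(f, 2))) = Mul(4, Mul(Mul(2, f), Add(2, f))) = Mul(4, Mul(2, f, Add(2, f))) = Mul(8, f, Add(2, f)))
Add(Function('F')(69), -1806) = Add(Mul(8, 69, Add(2, 69)), -1806) = Add(Mul(8, 69, 71), -1806) = Add(39192, -1806) = 37386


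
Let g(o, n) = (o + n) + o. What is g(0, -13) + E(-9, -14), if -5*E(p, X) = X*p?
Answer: -191/5 ≈ -38.200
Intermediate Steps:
E(p, X) = -X*p/5
g(o, n) = n + 2*o (g(o, n) = (n + o) + o = n + 2*o)
g(0, -13) + E(-9, -14) = (-13 + 2*0) - ⅕*(-14)*(-9) = (-13 + 0) - 126/5 = -13 - 126/5 = -191/5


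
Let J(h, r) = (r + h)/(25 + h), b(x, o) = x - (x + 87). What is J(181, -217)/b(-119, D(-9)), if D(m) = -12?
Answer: 6/2987 ≈ 0.0020087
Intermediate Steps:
b(x, o) = -87 (b(x, o) = x - (87 + x) = x + (-87 - x) = -87)
J(h, r) = (h + r)/(25 + h)
J(181, -217)/b(-119, D(-9)) = ((181 - 217)/(25 + 181))/(-87) = (-36/206)*(-1/87) = ((1/206)*(-36))*(-1/87) = -18/103*(-1/87) = 6/2987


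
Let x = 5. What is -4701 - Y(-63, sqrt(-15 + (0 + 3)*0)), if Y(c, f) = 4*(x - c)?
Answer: -4973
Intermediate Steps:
Y(c, f) = 20 - 4*c (Y(c, f) = 4*(5 - c) = 20 - 4*c)
-4701 - Y(-63, sqrt(-15 + (0 + 3)*0)) = -4701 - (20 - 4*(-63)) = -4701 - (20 + 252) = -4701 - 1*272 = -4701 - 272 = -4973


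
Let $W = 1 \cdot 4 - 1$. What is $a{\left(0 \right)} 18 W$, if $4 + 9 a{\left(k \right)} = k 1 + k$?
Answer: $-24$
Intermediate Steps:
$W = 3$ ($W = 4 - 1 = 3$)
$a{\left(k \right)} = - \frac{4}{9} + \frac{2 k}{9}$ ($a{\left(k \right)} = - \frac{4}{9} + \frac{k 1 + k}{9} = - \frac{4}{9} + \frac{k + k}{9} = - \frac{4}{9} + \frac{2 k}{9}$)
$a{\left(0 \right)} 18 W = \left(- \frac{4}{9} + \frac{2}{9} \cdot 0\right) 18 \cdot 3 = \left(- \frac{4}{9} + 0\right) 18 \cdot 3 = \left(- \frac{4}{9}\right) 18 \cdot 3 = \left(-8\right) 3 = -24$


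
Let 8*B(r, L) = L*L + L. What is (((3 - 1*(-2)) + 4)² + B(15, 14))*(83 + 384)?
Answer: 200343/4 ≈ 50086.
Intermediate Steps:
B(r, L) = L/8 + L²/8 (B(r, L) = (L*L + L)/8 = (L² + L)/8 = (L + L²)/8 = L/8 + L²/8)
(((3 - 1*(-2)) + 4)² + B(15, 14))*(83 + 384) = (((3 - 1*(-2)) + 4)² + (⅛)*14*(1 + 14))*(83 + 384) = (((3 + 2) + 4)² + (⅛)*14*15)*467 = ((5 + 4)² + 105/4)*467 = (9² + 105/4)*467 = (81 + 105/4)*467 = (429/4)*467 = 200343/4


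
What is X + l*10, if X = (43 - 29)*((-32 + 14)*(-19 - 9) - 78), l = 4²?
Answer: 6124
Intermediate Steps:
l = 16
X = 5964 (X = 14*(-18*(-28) - 78) = 14*(504 - 78) = 14*426 = 5964)
X + l*10 = 5964 + 16*10 = 5964 + 160 = 6124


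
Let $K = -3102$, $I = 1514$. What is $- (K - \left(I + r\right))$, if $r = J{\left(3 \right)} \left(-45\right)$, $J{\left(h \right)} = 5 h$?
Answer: $3941$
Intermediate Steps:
$r = -675$ ($r = 5 \cdot 3 \left(-45\right) = 15 \left(-45\right) = -675$)
$- (K - \left(I + r\right)) = - (-3102 - \left(1514 - 675\right)) = - (-3102 - 839) = \left(-1\right) \left(-3941\right) = 3941$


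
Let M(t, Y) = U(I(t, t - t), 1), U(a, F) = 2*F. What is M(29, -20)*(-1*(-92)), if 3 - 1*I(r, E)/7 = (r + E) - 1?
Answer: 184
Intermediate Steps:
I(r, E) = 28 - 7*E - 7*r (I(r, E) = 21 - 7*((r + E) - 1) = 21 - 7*((E + r) - 1) = 21 - 7*(-1 + E + r) = 21 + (7 - 7*E - 7*r) = 28 - 7*E - 7*r)
M(t, Y) = 2 (M(t, Y) = 2*1 = 2)
M(29, -20)*(-1*(-92)) = 2*(-1*(-92)) = 2*92 = 184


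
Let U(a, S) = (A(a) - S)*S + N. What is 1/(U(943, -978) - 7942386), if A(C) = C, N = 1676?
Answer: -1/9819448 ≈ -1.0184e-7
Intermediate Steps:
U(a, S) = 1676 + S*(a - S) (U(a, S) = (a - S)*S + 1676 = S*(a - S) + 1676 = 1676 + S*(a - S))
1/(U(943, -978) - 7942386) = 1/((1676 - 1*(-978)² - 978*943) - 7942386) = 1/((1676 - 1*956484 - 922254) - 7942386) = 1/((1676 - 956484 - 922254) - 7942386) = 1/(-1877062 - 7942386) = 1/(-9819448) = -1/9819448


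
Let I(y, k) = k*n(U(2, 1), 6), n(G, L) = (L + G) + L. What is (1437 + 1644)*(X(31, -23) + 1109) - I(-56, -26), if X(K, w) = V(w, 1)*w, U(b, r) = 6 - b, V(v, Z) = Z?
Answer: 3346382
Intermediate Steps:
X(K, w) = w (X(K, w) = 1*w = w)
n(G, L) = G + 2*L (n(G, L) = (G + L) + L = G + 2*L)
I(y, k) = 16*k (I(y, k) = k*((6 - 1*2) + 2*6) = k*((6 - 2) + 12) = k*(4 + 12) = k*16 = 16*k)
(1437 + 1644)*(X(31, -23) + 1109) - I(-56, -26) = (1437 + 1644)*(-23 + 1109) - 16*(-26) = 3081*1086 - 1*(-416) = 3345966 + 416 = 3346382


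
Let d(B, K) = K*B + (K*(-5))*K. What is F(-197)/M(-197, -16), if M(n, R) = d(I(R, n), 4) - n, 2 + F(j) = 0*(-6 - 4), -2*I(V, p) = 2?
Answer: -2/113 ≈ -0.017699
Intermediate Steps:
I(V, p) = -1 (I(V, p) = -1/2*2 = -1)
F(j) = -2 (F(j) = -2 + 0*(-6 - 4) = -2 + 0*(-10) = -2 + 0 = -2)
d(B, K) = -5*K**2 + B*K (d(B, K) = B*K + (-5*K)*K = B*K - 5*K**2 = -5*K**2 + B*K)
M(n, R) = -84 - n (M(n, R) = 4*(-1 - 5*4) - n = 4*(-1 - 20) - n = 4*(-21) - n = -84 - n)
F(-197)/M(-197, -16) = -2/(-84 - 1*(-197)) = -2/(-84 + 197) = -2/113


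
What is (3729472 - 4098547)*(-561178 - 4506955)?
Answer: 1870521186975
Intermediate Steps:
(3729472 - 4098547)*(-561178 - 4506955) = -369075*(-5068133) = 1870521186975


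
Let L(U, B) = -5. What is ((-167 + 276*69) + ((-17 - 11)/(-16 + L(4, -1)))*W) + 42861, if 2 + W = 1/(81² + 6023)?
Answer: 194219359/3146 ≈ 61735.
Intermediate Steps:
W = -25167/12584 (W = -2 + 1/(81² + 6023) = -2 + 1/(6561 + 6023) = -2 + 1/12584 = -25167/12584 ≈ -1.9999)
((-167 + 276*69) + ((-17 - 11)/(-16 + L(4, -1)))*W) + 42861 = ((-167 + 276*69) + ((-17 - 11)/(-16 - 5))*(-25167/12584)) + 42861 = ((-167 + 19044) - 28/(-21)*(-25167/12584)) + 42861 = (18877 - 28*(-1/21)*(-25167/12584)) + 42861 = (18877 + (4/3)*(-25167/12584)) + 42861 = (18877 - 8389/3146) + 42861 = 59378653/3146 + 42861 = 194219359/3146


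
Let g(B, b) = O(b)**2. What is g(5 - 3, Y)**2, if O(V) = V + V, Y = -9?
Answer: 104976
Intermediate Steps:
O(V) = 2*V
g(B, b) = 4*b**2 (g(B, b) = (2*b)**2 = 4*b**2)
g(5 - 3, Y)**2 = (4*(-9)**2)**2 = (4*81)**2 = 324**2 = 104976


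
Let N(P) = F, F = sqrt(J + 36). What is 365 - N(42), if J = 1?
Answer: 365 - sqrt(37) ≈ 358.92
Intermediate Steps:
F = sqrt(37) (F = sqrt(1 + 36) = sqrt(37) ≈ 6.0828)
N(P) = sqrt(37)
365 - N(42) = 365 - sqrt(37)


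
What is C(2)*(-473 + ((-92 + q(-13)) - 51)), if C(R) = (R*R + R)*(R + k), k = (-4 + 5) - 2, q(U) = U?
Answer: -3774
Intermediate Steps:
k = -1 (k = 1 - 2 = -1)
C(R) = (-1 + R)*(R + R**2) (C(R) = (R*R + R)*(R - 1) = (R**2 + R)*(-1 + R) = (R + R**2)*(-1 + R) = (-1 + R)*(R + R**2))
C(2)*(-473 + ((-92 + q(-13)) - 51)) = (2**3 - 1*2)*(-473 + ((-92 - 13) - 51)) = (8 - 2)*(-473 + (-105 - 51)) = 6*(-473 - 156) = 6*(-629) = -3774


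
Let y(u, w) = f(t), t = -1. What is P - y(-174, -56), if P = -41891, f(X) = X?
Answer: -41890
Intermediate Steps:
y(u, w) = -1
P - y(-174, -56) = -41891 - 1*(-1) = -41891 + 1 = -41890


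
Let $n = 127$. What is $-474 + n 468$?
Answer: $58962$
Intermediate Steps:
$-474 + n 468 = -474 + 127 \cdot 468 = -474 + 59436 = 58962$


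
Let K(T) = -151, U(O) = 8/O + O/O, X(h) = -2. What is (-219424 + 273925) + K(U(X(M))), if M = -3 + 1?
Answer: 54350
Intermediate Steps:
M = -2
U(O) = 1 + 8/O (U(O) = 8/O + 1 = 1 + 8/O)
(-219424 + 273925) + K(U(X(M))) = (-219424 + 273925) - 151 = 54501 - 151 = 54350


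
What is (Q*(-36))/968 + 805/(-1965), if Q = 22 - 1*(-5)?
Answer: -134461/95106 ≈ -1.4138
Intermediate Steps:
Q = 27 (Q = 22 + 5 = 27)
(Q*(-36))/968 + 805/(-1965) = (27*(-36))/968 + 805/(-1965) = -972*1/968 + 805*(-1/1965) = -243/242 - 161/393 = -134461/95106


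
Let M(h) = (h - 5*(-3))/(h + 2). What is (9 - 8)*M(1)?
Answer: 16/3 ≈ 5.3333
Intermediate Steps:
M(h) = (15 + h)/(2 + h) (M(h) = (h + 15)/(2 + h) = (15 + h)/(2 + h))
(9 - 8)*M(1) = (9 - 8)*((15 + 1)/(2 + 1)) = 1*(16/3) = 16/3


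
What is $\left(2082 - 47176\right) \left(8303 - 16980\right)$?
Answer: $391280638$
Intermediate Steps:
$\left(2082 - 47176\right) \left(8303 - 16980\right) = \left(-45094\right) \left(-8677\right) = 391280638$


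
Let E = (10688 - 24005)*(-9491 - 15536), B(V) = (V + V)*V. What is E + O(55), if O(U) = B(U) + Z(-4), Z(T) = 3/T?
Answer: 1333162433/4 ≈ 3.3329e+8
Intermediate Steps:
B(V) = 2*V² (B(V) = (2*V)*V = 2*V²)
O(U) = -¾ + 2*U² (O(U) = 2*U² + 3/(-4) = 2*U² + 3*(-¼) = 2*U² - ¾ = -¾ + 2*U²)
E = 333284559 (E = -13317*(-25027) = 333284559)
E + O(55) = 333284559 + (-¾ + 2*55²) = 333284559 + (-¾ + 2*3025) = 333284559 + (-¾ + 6050) = 333284559 + 24197/4 = 1333162433/4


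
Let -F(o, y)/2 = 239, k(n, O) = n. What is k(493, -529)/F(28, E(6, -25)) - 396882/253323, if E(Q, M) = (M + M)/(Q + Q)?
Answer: -34955315/13454266 ≈ -2.5981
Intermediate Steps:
E(Q, M) = M/Q (E(Q, M) = (2*M)/((2*Q)) = (2*M)*(1/(2*Q)) = M/Q)
F(o, y) = -478 (F(o, y) = -2*239 = -478)
k(493, -529)/F(28, E(6, -25)) - 396882/253323 = 493/(-478) - 396882/253323 = 493*(-1/478) - 396882*1/253323 = -493/478 - 44098/28147 = -34955315/13454266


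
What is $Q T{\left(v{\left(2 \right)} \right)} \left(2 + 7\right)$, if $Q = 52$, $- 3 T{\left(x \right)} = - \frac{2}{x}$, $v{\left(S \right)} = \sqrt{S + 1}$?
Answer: $104 \sqrt{3} \approx 180.13$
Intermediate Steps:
$v{\left(S \right)} = \sqrt{1 + S}$
$T{\left(x \right)} = \frac{2}{3 x}$ ($T{\left(x \right)} = - \frac{\left(-2\right) \frac{1}{x}}{3} = \frac{2}{3 x}$)
$Q T{\left(v{\left(2 \right)} \right)} \left(2 + 7\right) = 52 \frac{2}{3 \sqrt{1 + 2}} \left(2 + 7\right) = 52 \frac{2}{3 \sqrt{3}} \cdot 9 = 52 \frac{2 \frac{\sqrt{3}}{3}}{3} \cdot 9 = 52 \frac{2 \sqrt{3}}{9} \cdot 9 = 52 \cdot 2 \sqrt{3} = 104 \sqrt{3}$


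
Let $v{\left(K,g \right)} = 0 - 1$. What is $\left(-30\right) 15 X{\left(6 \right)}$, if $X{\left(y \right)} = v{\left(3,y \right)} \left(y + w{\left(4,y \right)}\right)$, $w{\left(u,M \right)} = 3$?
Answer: $4050$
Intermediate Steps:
$v{\left(K,g \right)} = -1$ ($v{\left(K,g \right)} = 0 - 1 = -1$)
$X{\left(y \right)} = -3 - y$ ($X{\left(y \right)} = - (y + 3) = - (3 + y) = -3 - y$)
$\left(-30\right) 15 X{\left(6 \right)} = \left(-30\right) 15 \left(-3 - 6\right) = - 450 \left(-3 - 6\right) = \left(-450\right) \left(-9\right) = 4050$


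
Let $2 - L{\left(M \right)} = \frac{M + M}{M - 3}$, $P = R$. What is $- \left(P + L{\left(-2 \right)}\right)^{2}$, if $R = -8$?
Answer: $- \frac{1156}{25} \approx -46.24$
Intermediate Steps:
$P = -8$
$L{\left(M \right)} = 2 - \frac{2 M}{-3 + M}$ ($L{\left(M \right)} = 2 - \frac{M + M}{M - 3} = 2 - \frac{2 M}{-3 + M}$)
$- \left(P + L{\left(-2 \right)}\right)^{2} = - \left(-8 - \frac{6}{-3 - 2}\right)^{2} = - \left(-8 - \frac{6}{-5}\right)^{2} = - \left(-8 - - \frac{6}{5}\right)^{2} = - \left(-8 + \frac{6}{5}\right)^{2} = - \left(- \frac{34}{5}\right)^{2} = \left(-1\right) \frac{1156}{25} = - \frac{1156}{25}$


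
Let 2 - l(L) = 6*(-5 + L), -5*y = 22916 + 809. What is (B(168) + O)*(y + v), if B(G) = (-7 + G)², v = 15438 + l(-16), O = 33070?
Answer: 638341611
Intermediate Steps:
y = -4745 (y = -(22916 + 809)/5 = -⅕*23725 = -4745)
l(L) = 32 - 6*L (l(L) = 2 - 6*(-5 + L) = 2 - (-30 + 6*L) = 2 + (30 - 6*L) = 32 - 6*L)
v = 15566 (v = 15438 + (32 - 6*(-16)) = 15438 + (32 + 96) = 15438 + 128 = 15566)
(B(168) + O)*(y + v) = ((-7 + 168)² + 33070)*(-4745 + 15566) = (161² + 33070)*10821 = (25921 + 33070)*10821 = 58991*10821 = 638341611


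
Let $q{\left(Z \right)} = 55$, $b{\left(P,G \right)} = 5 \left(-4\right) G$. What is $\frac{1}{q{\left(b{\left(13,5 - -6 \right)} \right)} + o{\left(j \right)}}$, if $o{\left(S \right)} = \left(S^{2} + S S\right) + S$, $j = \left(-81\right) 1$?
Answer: $\frac{1}{13096} \approx 7.6359 \cdot 10^{-5}$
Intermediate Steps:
$b{\left(P,G \right)} = - 20 G$
$j = -81$
$o{\left(S \right)} = S + 2 S^{2}$ ($o{\left(S \right)} = \left(S^{2} + S^{2}\right) + S = 2 S^{2} + S = S + 2 S^{2}$)
$\frac{1}{q{\left(b{\left(13,5 - -6 \right)} \right)} + o{\left(j \right)}} = \frac{1}{55 - 81 \left(1 + 2 \left(-81\right)\right)} = \frac{1}{55 - 81 \left(1 - 162\right)} = \frac{1}{55 - -13041} = \frac{1}{55 + 13041} = \frac{1}{13096}$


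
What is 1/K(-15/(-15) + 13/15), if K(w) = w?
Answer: 15/28 ≈ 0.53571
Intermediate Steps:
1/K(-15/(-15) + 13/15) = 1/(-15/(-15) + 13/15) = 1/(-15*(-1/15) + 13*(1/15)) = 1/(1 + 13/15) = 1/(28/15) = 15/28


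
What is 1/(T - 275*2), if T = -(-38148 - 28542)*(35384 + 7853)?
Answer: 1/2883474980 ≈ 3.4680e-10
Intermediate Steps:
T = 2883475530 (T = -(-66690)*43237 = -1*(-2883475530) = 2883475530)
1/(T - 275*2) = 1/(2883475530 - 275*2) = 1/(2883475530 - 550) = 1/2883474980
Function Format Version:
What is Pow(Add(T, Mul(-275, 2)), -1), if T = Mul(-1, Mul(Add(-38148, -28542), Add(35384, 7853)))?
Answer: Rational(1, 2883474980) ≈ 3.4680e-10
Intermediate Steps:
T = 2883475530 (T = Mul(-1, Mul(-66690, 43237)) = Mul(-1, -2883475530) = 2883475530)
Pow(Add(T, Mul(-275, 2)), -1) = Pow(Add(2883475530, Mul(-275, 2)), -1) = Pow(Add(2883475530, -550), -1) = Pow(2883474980, -1) = Rational(1, 2883474980)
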